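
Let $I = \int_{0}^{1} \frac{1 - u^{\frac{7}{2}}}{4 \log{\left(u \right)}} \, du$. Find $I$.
$- \frac{\log{\left(3 \right)}}{2} + \frac{\log{\left(2 \right)}}{4}$

Consider the one-parameter family: let $I(a) = \int_{0}^{1} \frac{1 - u^{a}}{4 \log{\left(u \right)}} \, du$.

Since $\dfrac{\partial}{\partial a}\,u^{a} = u^{a} \ln u$, the $\ln u$ in the denominator cancels and
$$\frac{dI}{da} = \int_{0}^{1} - \frac{1}{4} u^{a} \, du = - \frac{1}{4} \left[\frac{u^{a+1}}{a+1}\right]_0^1 = - \frac{1}{4 a + 4}.$$

Integrating with respect to $a$ gives $I(a) = - \frac{\log{\left(a + 1 \right)}}{4} + C$.

At $a = 0$ the integrand is identically $0$, so $I(0) = 0$. The closed form gives $0$, hence $C = 0$.

Setting $a = \frac{7}{2}$:
$$I = - \frac{\log{\left(3 \right)}}{2} + \frac{\log{\left(2 \right)}}{4}.$$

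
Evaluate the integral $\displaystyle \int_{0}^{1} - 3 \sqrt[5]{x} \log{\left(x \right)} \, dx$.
$\frac{25}{12}$

Begin with the known integral
$$J(a) = \int_{0}^{1} - 3 x^{a} \, dx = - \frac{3}{a + 1}.$$

Differentiating under the integral sign brings down a factor of $\ln x$:
$$\frac{dJ}{da} = \int_{0}^{1} - 3 x^{a} \log{\left(x \right)} \, dx = \frac{3}{\left(a + 1\right)^{2}}.$$

The integral on the left is $I$, so $I = \frac{3}{\left(a + 1\right)^{2}}$.

Setting $a = \frac{1}{5}$:
$$I = \frac{25}{12}.$$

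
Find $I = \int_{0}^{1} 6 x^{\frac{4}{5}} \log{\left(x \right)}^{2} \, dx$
$\frac{500}{243}$

Consider the simpler parametrised integral
$$J(a) = \int_{0}^{1} 6 x^{a} \, dx = \frac{6}{a + 1}.$$

Differentiating under the integral sign brings down a factor of $\ln x$:
$$\frac{dJ}{da} = \int_{0}^{1} 6 x^{a} \log{\left(x \right)} \, dx = - \frac{6}{\left(a + 1\right)^{2}}.$$

Repeating twice in total — each differentiation brings down another $\ln x$ — gives
$$\frac{d^{2}J}{da^{2}} = \int_{0}^{1} 6 x^{a} \log{\left(x \right)}^{2} \, dx = \frac{12}{\left(a + 1\right)^{3}},$$
and the integrand here is exactly the target integrand, so $I = \frac{12}{\left(a + 1\right)^{3}}$.

Setting $a = \frac{4}{5}$:
$$I = \frac{500}{243}.$$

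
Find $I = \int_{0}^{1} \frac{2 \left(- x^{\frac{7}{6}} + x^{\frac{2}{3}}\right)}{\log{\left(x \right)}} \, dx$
$\log{\left(\frac{100}{169} \right)}$

Replace the exponent $\frac{2}{3}$ by a parameter $a$: let $I(a) = \int_{0}^{1} \frac{2 \left(- x^{\frac{7}{6}} + x^{a}\right)}{\log{\left(x \right)}} \, dx$.

Since $\dfrac{\partial}{\partial a}\,x^{a} = x^{a} \ln x$, the $\ln x$ in the denominator cancels and
$$\frac{dI}{da} = \int_{0}^{1} 2 x^{a} \, dx = 2 \left[\frac{x^{a+1}}{a+1}\right]_0^1 = \frac{2}{a + 1}.$$

Integrating with respect to $a$ gives $I(a) = \log{\left(\frac{36 \left(a + 1\right)^{2}}{169} \right)} + C$.

At $a = \frac{7}{6}$ the integrand is identically $0$, so $I(\frac{7}{6}) = 0$. The closed form gives $0$, hence $C = 0$.

Setting $a = \frac{2}{3}$:
$$I = \log{\left(\frac{100}{169} \right)}.$$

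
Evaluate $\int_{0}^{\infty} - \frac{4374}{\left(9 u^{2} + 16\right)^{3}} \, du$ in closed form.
$- \frac{2187 \pi}{8192}$

Begin with the known result
$$J(a) = \int_{0}^{\infty} - \frac{6}{a^{2} + u^{2}} \, du = - \frac{3 \pi}{a}.$$

Differentiating under the integral sign with respect to $a$,
$$\frac{dJ}{da} = \int_{0}^{\infty} \frac{12 a}{\left(a^{2} + u^{2}\right)^{2}} \, du = \frac{3 \pi}{a^{2}},$$
so $\int_{0}^{\infty} - \frac{6}{\left(a^{2} + u^{2}\right)^{2}} \, du = - \frac{3 \pi}{2 a^{3}}$.

Repeating — each differentiation of $1/(u^2+a^2)^j$ produces $-2ja/(u^2+a^2)^{j+1}$ — and dividing through by $-2ja$ at each step yields, after $2$ differentiations in total,
$$\int_{0}^{\infty} - \frac{6}{\left(a^{2} + u^{2}\right)^{3}} \, du = - \frac{9 \pi}{8 a^{5}}.$$

Setting $a = \frac{4}{3}$:
$$I = - \frac{2187 \pi}{8192}.$$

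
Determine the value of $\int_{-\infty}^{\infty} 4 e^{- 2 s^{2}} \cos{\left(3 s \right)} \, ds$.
$\frac{2 \sqrt{2} \sqrt{\pi}}{e^{\frac{9}{8}}}$

Define $I(b) = \int_{-\infty}^{\infty} 4 e^{- 2 s^{2}} \cos{\left(b s \right)} \, ds$.

Differentiating under the integral sign,
$$I'(b) = \int_{-\infty}^{\infty} - 4 s e^{- 2 s^{2}} \sin{\left(b s \right)} \, ds.$$

Integrate $\int_{-\infty}^{\infty} s \sin(b s)\, e^{- 2 s^{2}}\, ds$ by parts with $u = \sin(b s)$ and $dv = s\, e^{- 2 s^{2}}\, ds$, giving $v = - \frac{e^{- 2 s^{2}}}{4}$. The boundary term vanishes and
$$\int_{-\infty}^{\infty} s \sin(b s)\, e^{- 2 s^{2}}\, ds = \frac{b}{4} \int_{-\infty}^{\infty} \cos(b s)\, e^{- 2 s^{2}}\, ds,$$
so $I'(b) = - \frac{b}{4}\, I(b)$.

This is a separable first-order ODE; solving with the initial condition $I(0) = \int_{-\infty}^{\infty} 4 e^{- 2 s^{2}}\,ds = 2 \sqrt{2} \sqrt{\pi}$ gives
$$I(b) = 2 \sqrt{2} \sqrt{\pi} e^{- \frac{b^{2}}{8}}.$$

Setting $b = 3$:
$$I = \frac{2 \sqrt{2} \sqrt{\pi}}{e^{\frac{9}{8}}}.$$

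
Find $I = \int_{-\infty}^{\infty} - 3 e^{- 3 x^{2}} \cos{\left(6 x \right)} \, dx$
$- \frac{\sqrt{3} \sqrt{\pi}}{e^{3}}$

Define $I(b) = \int_{-\infty}^{\infty} - 3 e^{- 3 x^{2}} \cos{\left(b x \right)} \, dx$.

Differentiating under the integral sign,
$$I'(b) = \int_{-\infty}^{\infty} 3 x e^{- 3 x^{2}} \sin{\left(b x \right)} \, dx.$$

Integrate $\int_{-\infty}^{\infty} x \sin(b x)\, e^{- 3 x^{2}}\, dx$ by parts with $u = \sin(b x)$ and $dv = x\, e^{- 3 x^{2}}\, dx$, giving $v = - \frac{e^{- 3 x^{2}}}{6}$. The boundary term vanishes and
$$\int_{-\infty}^{\infty} x \sin(b x)\, e^{- 3 x^{2}}\, dx = \frac{b}{6} \int_{-\infty}^{\infty} \cos(b x)\, e^{- 3 x^{2}}\, dx,$$
so $I'(b) = - \frac{b}{6}\, I(b)$.

This is a separable first-order ODE; solving with the initial condition $I(0) = \int_{-\infty}^{\infty} - 3 e^{- 3 x^{2}}\,dx = - \sqrt{3} \sqrt{\pi}$ gives
$$I(b) = - \sqrt{3} \sqrt{\pi} e^{- \frac{b^{2}}{12}}.$$

Setting $b = 6$:
$$I = - \frac{\sqrt{3} \sqrt{\pi}}{e^{3}}.$$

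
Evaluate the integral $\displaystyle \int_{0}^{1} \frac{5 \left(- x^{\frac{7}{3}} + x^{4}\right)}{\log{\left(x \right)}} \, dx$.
$\log{\left(\frac{243}{32} \right)}$

Introduce a parameter $a$ in the exponent: let $I(a) = \int_{0}^{1} \frac{5 \left(- x^{\frac{7}{3}} + x^{a}\right)}{\log{\left(x \right)}} \, dx$.

Since $\dfrac{\partial}{\partial a}\,x^{a} = x^{a} \ln x$, the $\ln x$ in the denominator cancels and
$$\frac{dI}{da} = \int_{0}^{1} 5 x^{a} \, dx = 5 \left[\frac{x^{a+1}}{a+1}\right]_0^1 = \frac{5}{a + 1}.$$

Integrating with respect to $a$ gives $I(a) = \log{\left(\frac{243 \left(a + 1\right)^{5}}{100000} \right)} + C$.

At $a = \frac{7}{3}$ the integrand is identically $0$, so $I(\frac{7}{3}) = 0$. The closed form gives $0$, hence $C = 0$.

Setting $a = 4$:
$$I = \log{\left(\frac{243}{32} \right)}.$$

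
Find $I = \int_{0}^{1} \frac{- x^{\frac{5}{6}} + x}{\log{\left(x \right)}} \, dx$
$\log{\left(\frac{12}{11} \right)}$

Introduce a parameter $a$ in the exponent: let $I(a) = \int_{0}^{1} \frac{- x^{\frac{5}{6}} + x^{a}}{\log{\left(x \right)}} \, dx$.

Since $\dfrac{\partial}{\partial a}\,x^{a} = x^{a} \ln x$, the $\ln x$ in the denominator cancels and
$$\frac{dI}{da} = \int_{0}^{1} x^{a} \, dx = \left[\frac{x^{a+1}}{a+1}\right]_0^1 = \frac{1}{a + 1}.$$

Integrating with respect to $a$ gives $I(a) = \log{\left(\frac{6 a}{11} + \frac{6}{11} \right)} + C$.

At $a = \frac{5}{6}$ the integrand is identically $0$, so $I(\frac{5}{6}) = 0$. The closed form gives $0$, hence $C = 0$.

Setting $a = 1$:
$$I = \log{\left(\frac{12}{11} \right)}.$$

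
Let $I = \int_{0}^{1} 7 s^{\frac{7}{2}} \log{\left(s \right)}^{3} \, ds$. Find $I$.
$- \frac{224}{2187}$

Start from the elementary integral
$$J(a) = \int_{0}^{1} 7 s^{a} \, ds = \frac{7}{a + 1}.$$

Differentiating under the integral sign brings down a factor of $\ln s$:
$$\frac{dJ}{da} = \int_{0}^{1} 7 s^{a} \log{\left(s \right)} \, ds = - \frac{7}{\left(a + 1\right)^{2}}.$$

Repeating $3$ times in total — each differentiation brings down another $\ln s$ — gives
$$\frac{d^{3}J}{da^{3}} = \int_{0}^{1} 7 s^{a} \log{\left(s \right)}^{3} \, ds = - \frac{42}{\left(a + 1\right)^{4}},$$
and the integrand here is exactly the target integrand, so $I = - \frac{42}{\left(a + 1\right)^{4}}$.

Setting $a = \frac{7}{2}$:
$$I = - \frac{224}{2187}.$$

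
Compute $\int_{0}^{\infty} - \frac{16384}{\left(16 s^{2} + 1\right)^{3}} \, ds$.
$- 768 \pi$

Start from the standard arctangent integral
$$J(a) = \int_{0}^{\infty} - \frac{4}{a^{2} + s^{2}} \, ds = - \frac{2 \pi}{a}.$$

Differentiating under the integral sign with respect to $a$,
$$\frac{dJ}{da} = \int_{0}^{\infty} \frac{8 a}{\left(a^{2} + s^{2}\right)^{2}} \, ds = \frac{2 \pi}{a^{2}},$$
so $\int_{0}^{\infty} - \frac{4}{\left(a^{2} + s^{2}\right)^{2}} \, ds = - \frac{\pi}{a^{3}}$.

Repeating — each differentiation of $1/(s^2+a^2)^j$ produces $-2ja/(s^2+a^2)^{j+1}$ — and dividing through by $-2ja$ at each step yields, after $2$ differentiations in total,
$$\int_{0}^{\infty} - \frac{4}{\left(a^{2} + s^{2}\right)^{3}} \, ds = - \frac{3 \pi}{4 a^{5}}.$$

Setting $a = \frac{1}{4}$:
$$I = - 768 \pi.$$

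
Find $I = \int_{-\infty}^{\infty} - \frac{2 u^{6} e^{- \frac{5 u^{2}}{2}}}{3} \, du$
$- \frac{2 \sqrt{10} \sqrt{\pi}}{125}$

Consider the simpler parametrised integral
$$J(a) = \int_{-\infty}^{\infty} - \frac{2 e^{- a u^{2}}}{3} \, du = - \frac{2 \sqrt{\pi}}{3 \sqrt{a}}.$$

Differentiating under the integral sign brings down a factor of $(-u^2)$:
$$\frac{dJ}{da} = \int_{-\infty}^{\infty} \frac{2 u^{2} e^{- a u^{2}}}{3} \, du = \frac{\sqrt{\pi}}{3 a^{\frac{3}{2}}}.$$

Repeating $3$ times in total — each differentiation brings down another $(-u^2)$ — gives
$$\frac{d^{3}J}{da^{3}} = \int_{-\infty}^{\infty} \frac{2 u^{6} e^{- a u^{2}}}{3} \, du = \frac{5 \sqrt{\pi}}{4 a^{\frac{7}{2}}},$$
and the integrand here is $(-1)^{3}$ times the target integrand, so $I = (-1)^{3}\,\frac{d^{3}J}{da^{3}} = - \frac{5 \sqrt{\pi}}{4 a^{\frac{7}{2}}}$.

Setting $a = \frac{5}{2}$:
$$I = - \frac{2 \sqrt{10} \sqrt{\pi}}{125}.$$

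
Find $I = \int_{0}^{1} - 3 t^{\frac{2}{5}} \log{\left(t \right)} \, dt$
$\frac{75}{49}$

Start from the elementary integral
$$J(a) = \int_{0}^{1} - 3 t^{a} \, dt = - \frac{3}{a + 1}.$$

Differentiating under the integral sign brings down a factor of $\ln t$:
$$\frac{dJ}{da} = \int_{0}^{1} - 3 t^{a} \log{\left(t \right)} \, dt = \frac{3}{\left(a + 1\right)^{2}}.$$

The integral on the left is $I$, so $I = \frac{3}{\left(a + 1\right)^{2}}$.

Setting $a = \frac{2}{5}$:
$$I = \frac{75}{49}.$$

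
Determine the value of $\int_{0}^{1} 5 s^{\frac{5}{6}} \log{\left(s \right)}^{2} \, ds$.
$\frac{2160}{1331}$

Start from the elementary integral
$$J(a) = \int_{0}^{1} 5 s^{a} \, ds = \frac{5}{a + 1}.$$

Differentiating under the integral sign brings down a factor of $\ln s$:
$$\frac{dJ}{da} = \int_{0}^{1} 5 s^{a} \log{\left(s \right)} \, ds = - \frac{5}{\left(a + 1\right)^{2}}.$$

Repeating twice in total — each differentiation brings down another $\ln s$ — gives
$$\frac{d^{2}J}{da^{2}} = \int_{0}^{1} 5 s^{a} \log{\left(s \right)}^{2} \, ds = \frac{10}{\left(a + 1\right)^{3}},$$
and the integrand here is exactly the target integrand, so $I = \frac{10}{\left(a + 1\right)^{3}}$.

Setting $a = \frac{5}{6}$:
$$I = \frac{2160}{1331}.$$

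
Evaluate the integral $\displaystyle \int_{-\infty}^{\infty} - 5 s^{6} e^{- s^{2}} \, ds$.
$- \frac{75 \sqrt{\pi}}{8}$

Consider the simpler parametrised integral
$$J(a) = \int_{-\infty}^{\infty} - 5 e^{- a s^{2}} \, ds = - \frac{5 \sqrt{\pi}}{\sqrt{a}}.$$

Differentiating under the integral sign brings down a factor of $(-s^2)$:
$$\frac{dJ}{da} = \int_{-\infty}^{\infty} 5 s^{2} e^{- a s^{2}} \, ds = \frac{5 \sqrt{\pi}}{2 a^{\frac{3}{2}}}.$$

Repeating $3$ times in total — each differentiation brings down another $(-s^2)$ — gives
$$\frac{d^{3}J}{da^{3}} = \int_{-\infty}^{\infty} 5 s^{6} e^{- a s^{2}} \, ds = \frac{75 \sqrt{\pi}}{8 a^{\frac{7}{2}}},$$
and the integrand here is $(-1)^{3}$ times the target integrand, so $I = (-1)^{3}\,\frac{d^{3}J}{da^{3}} = - \frac{75 \sqrt{\pi}}{8 a^{\frac{7}{2}}}$.

Setting $a = 1$:
$$I = - \frac{75 \sqrt{\pi}}{8}.$$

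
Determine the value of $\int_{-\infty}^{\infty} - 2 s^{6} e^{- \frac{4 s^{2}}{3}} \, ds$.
$- \frac{405 \sqrt{3} \sqrt{\pi}}{512}$

Consider the simpler parametrised integral
$$J(a) = \int_{-\infty}^{\infty} - 2 e^{- a s^{2}} \, ds = - \frac{2 \sqrt{\pi}}{\sqrt{a}}.$$

Differentiating under the integral sign brings down a factor of $(-s^2)$:
$$\frac{dJ}{da} = \int_{-\infty}^{\infty} 2 s^{2} e^{- a s^{2}} \, ds = \frac{\sqrt{\pi}}{a^{\frac{3}{2}}}.$$

Repeating $3$ times in total — each differentiation brings down another $(-s^2)$ — gives
$$\frac{d^{3}J}{da^{3}} = \int_{-\infty}^{\infty} 2 s^{6} e^{- a s^{2}} \, ds = \frac{15 \sqrt{\pi}}{4 a^{\frac{7}{2}}},$$
and the integrand here is $(-1)^{3}$ times the target integrand, so $I = (-1)^{3}\,\frac{d^{3}J}{da^{3}} = - \frac{15 \sqrt{\pi}}{4 a^{\frac{7}{2}}}$.

Setting $a = \frac{4}{3}$:
$$I = - \frac{405 \sqrt{3} \sqrt{\pi}}{512}.$$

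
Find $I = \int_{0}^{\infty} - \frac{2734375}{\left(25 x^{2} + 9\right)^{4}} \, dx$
$- \frac{2734375 \pi}{69984}$

Recall the elementary integral
$$J(a) = \int_{0}^{\infty} - \frac{7}{a^{2} + x^{2}} \, dx = - \frac{7 \pi}{2 a}.$$

Differentiating under the integral sign with respect to $a$,
$$\frac{dJ}{da} = \int_{0}^{\infty} \frac{14 a}{\left(a^{2} + x^{2}\right)^{2}} \, dx = \frac{7 \pi}{2 a^{2}},$$
so $\int_{0}^{\infty} - \frac{7}{\left(a^{2} + x^{2}\right)^{2}} \, dx = - \frac{7 \pi}{4 a^{3}}$.

Repeating — each differentiation of $1/(x^2+a^2)^j$ produces $-2ja/(x^2+a^2)^{j+1}$ — and dividing through by $-2ja$ at each step yields, after $3$ differentiations in total,
$$\int_{0}^{\infty} - \frac{7}{\left(a^{2} + x^{2}\right)^{4}} \, dx = - \frac{35 \pi}{32 a^{7}}.$$

Setting $a = \frac{3}{5}$:
$$I = - \frac{2734375 \pi}{69984}.$$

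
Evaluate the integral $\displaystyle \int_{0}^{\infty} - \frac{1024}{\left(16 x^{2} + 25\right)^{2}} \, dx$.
$- \frac{64 \pi}{125}$

Recall the elementary integral
$$J(a) = \int_{0}^{\infty} - \frac{4}{a^{2} + x^{2}} \, dx = - \frac{2 \pi}{a}.$$

Differentiating under the integral sign with respect to $a$,
$$\frac{dJ}{da} = \int_{0}^{\infty} \frac{8 a}{\left(a^{2} + x^{2}\right)^{2}} \, dx = \frac{2 \pi}{a^{2}},$$
so $\int_{0}^{\infty} - \frac{4}{\left(a^{2} + x^{2}\right)^{2}} \, dx = - \frac{\pi}{a^{3}}$.

Setting $a = \frac{5}{4}$:
$$I = - \frac{64 \pi}{125}.$$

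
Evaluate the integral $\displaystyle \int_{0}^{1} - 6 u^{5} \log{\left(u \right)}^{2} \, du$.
$- \frac{1}{18}$

Start from the elementary integral
$$J(a) = \int_{0}^{1} - 6 u^{a} \, du = - \frac{6}{a + 1}.$$

Differentiating under the integral sign brings down a factor of $\ln u$:
$$\frac{dJ}{da} = \int_{0}^{1} - 6 u^{a} \log{\left(u \right)} \, du = \frac{6}{\left(a + 1\right)^{2}}.$$

Repeating twice in total — each differentiation brings down another $\ln u$ — gives
$$\frac{d^{2}J}{da^{2}} = \int_{0}^{1} - 6 u^{a} \log{\left(u \right)}^{2} \, du = - \frac{12}{\left(a + 1\right)^{3}},$$
and the integrand here is exactly the target integrand, so $I = - \frac{12}{\left(a + 1\right)^{3}}$.

Setting $a = 5$:
$$I = - \frac{1}{18}.$$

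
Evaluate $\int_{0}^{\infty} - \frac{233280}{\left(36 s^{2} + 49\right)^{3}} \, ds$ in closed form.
$- \frac{7290 \pi}{16807}$

Recall the elementary integral
$$J(a) = \int_{0}^{\infty} - \frac{5}{a^{2} + s^{2}} \, ds = - \frac{5 \pi}{2 a}.$$

Differentiating under the integral sign with respect to $a$,
$$\frac{dJ}{da} = \int_{0}^{\infty} \frac{10 a}{\left(a^{2} + s^{2}\right)^{2}} \, ds = \frac{5 \pi}{2 a^{2}},$$
so $\int_{0}^{\infty} - \frac{5}{\left(a^{2} + s^{2}\right)^{2}} \, ds = - \frac{5 \pi}{4 a^{3}}$.

Repeating — each differentiation of $1/(s^2+a^2)^j$ produces $-2ja/(s^2+a^2)^{j+1}$ — and dividing through by $-2ja$ at each step yields, after $2$ differentiations in total,
$$\int_{0}^{\infty} - \frac{5}{\left(a^{2} + s^{2}\right)^{3}} \, ds = - \frac{15 \pi}{16 a^{5}}.$$

Setting $a = \frac{7}{6}$:
$$I = - \frac{7290 \pi}{16807}.$$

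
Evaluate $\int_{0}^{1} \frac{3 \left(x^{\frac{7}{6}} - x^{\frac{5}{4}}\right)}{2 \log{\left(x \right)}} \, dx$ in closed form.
$\log{\left(\frac{26 \sqrt{78}}{243} \right)}$

Replace the exponent $\frac{7}{6}$ by a parameter $a$: let $I(a) = \int_{0}^{1} \frac{3 \left(- x^{\frac{5}{4}} + x^{a}\right)}{2 \log{\left(x \right)}} \, dx$.

Since $\dfrac{\partial}{\partial a}\,x^{a} = x^{a} \ln x$, the $\ln x$ in the denominator cancels and
$$\frac{dI}{da} = \int_{0}^{1} \frac{3}{2} x^{a} \, dx = \frac{3}{2} \left[\frac{x^{a+1}}{a+1}\right]_0^1 = \frac{3}{2 \left(a + 1\right)}.$$

Integrating with respect to $a$ gives $I(a) = \log{\left(\frac{8 \left(a + 1\right)^{\frac{3}{2}}}{27} \right)} + C$.

At $a = \frac{5}{4}$ the integrand is identically $0$, so $I(\frac{5}{4}) = 0$. The closed form gives $0$, hence $C = 0$.

Setting $a = \frac{7}{6}$:
$$I = \log{\left(\frac{26 \sqrt{78}}{243} \right)}.$$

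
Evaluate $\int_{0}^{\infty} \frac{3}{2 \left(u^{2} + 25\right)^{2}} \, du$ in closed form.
$\frac{3 \pi}{1000}$

Start from the standard arctangent integral
$$J(a) = \int_{0}^{\infty} \frac{3}{2 \left(a^{2} + u^{2}\right)} \, du = \frac{3 \pi}{4 a}.$$

Differentiating under the integral sign with respect to $a$,
$$\frac{dJ}{da} = \int_{0}^{\infty} - \frac{3 a}{\left(a^{2} + u^{2}\right)^{2}} \, du = - \frac{3 \pi}{4 a^{2}},$$
so $\int_{0}^{\infty} \frac{3}{2 \left(a^{2} + u^{2}\right)^{2}} \, du = \frac{3 \pi}{8 a^{3}}$.

Setting $a = 5$:
$$I = \frac{3 \pi}{1000}.$$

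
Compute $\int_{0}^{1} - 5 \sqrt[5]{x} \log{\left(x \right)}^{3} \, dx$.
$\frac{3125}{216}$

Begin with the known integral
$$J(a) = \int_{0}^{1} - 5 x^{a} \, dx = - \frac{5}{a + 1}.$$

Differentiating under the integral sign brings down a factor of $\ln x$:
$$\frac{dJ}{da} = \int_{0}^{1} - 5 x^{a} \log{\left(x \right)} \, dx = \frac{5}{\left(a + 1\right)^{2}}.$$

Repeating $3$ times in total — each differentiation brings down another $\ln x$ — gives
$$\frac{d^{3}J}{da^{3}} = \int_{0}^{1} - 5 x^{a} \log{\left(x \right)}^{3} \, dx = \frac{30}{\left(a + 1\right)^{4}},$$
and the integrand here is exactly the target integrand, so $I = \frac{30}{\left(a + 1\right)^{4}}$.

Setting $a = \frac{1}{5}$:
$$I = \frac{3125}{216}.$$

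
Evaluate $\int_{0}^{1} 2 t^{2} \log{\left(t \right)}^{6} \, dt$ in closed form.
$\frac{160}{243}$

Consider the simpler parametrised integral
$$J(a) = \int_{0}^{1} 2 t^{a} \, dt = \frac{2}{a + 1}.$$

Differentiating under the integral sign brings down a factor of $\ln t$:
$$\frac{dJ}{da} = \int_{0}^{1} 2 t^{a} \log{\left(t \right)} \, dt = - \frac{2}{\left(a + 1\right)^{2}}.$$

Repeating $6$ times in total — each differentiation brings down another $\ln t$ — gives
$$\frac{d^{6}J}{da^{6}} = \int_{0}^{1} 2 t^{a} \log{\left(t \right)}^{6} \, dt = \frac{1440}{\left(a + 1\right)^{7}},$$
and the integrand here is exactly the target integrand, so $I = \frac{1440}{\left(a + 1\right)^{7}}$.

Setting $a = 2$:
$$I = \frac{160}{243}.$$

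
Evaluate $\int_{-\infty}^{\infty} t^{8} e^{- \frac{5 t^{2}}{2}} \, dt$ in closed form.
$\frac{21 \sqrt{10} \sqrt{\pi}}{625}$

Start from the elementary integral
$$J(a) = \int_{-\infty}^{\infty} e^{- a t^{2}} \, dt = \frac{\sqrt{\pi}}{\sqrt{a}}.$$

Differentiating under the integral sign brings down a factor of $(-t^2)$:
$$\frac{dJ}{da} = \int_{-\infty}^{\infty} - t^{2} e^{- a t^{2}} \, dt = - \frac{\sqrt{\pi}}{2 a^{\frac{3}{2}}}.$$

Repeating $4$ times in total — each differentiation brings down another $(-t^2)$ — gives
$$\frac{d^{4}J}{da^{4}} = \int_{-\infty}^{\infty} t^{8} e^{- a t^{2}} \, dt = \frac{105 \sqrt{\pi}}{16 a^{\frac{9}{2}}},$$
and the integrand here is exactly the target integrand, so $I = \frac{105 \sqrt{\pi}}{16 a^{\frac{9}{2}}}$.

Setting $a = \frac{5}{2}$:
$$I = \frac{21 \sqrt{10} \sqrt{\pi}}{625}.$$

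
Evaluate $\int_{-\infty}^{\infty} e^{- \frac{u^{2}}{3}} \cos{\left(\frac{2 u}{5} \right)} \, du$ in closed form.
$\frac{\sqrt{3} \sqrt{\pi}}{e^{\frac{3}{25}}}$

Treat the cosine frequency as a parameter and define $I(b) = \int_{-\infty}^{\infty} e^{- \frac{u^{2}}{3}} \cos{\left(b u \right)} \, du$.

Differentiating under the integral sign,
$$I'(b) = \int_{-\infty}^{\infty} - u e^{- \frac{u^{2}}{3}} \sin{\left(b u \right)} \, du.$$

Integrate $\int_{-\infty}^{\infty} u \sin(b u)\, e^{- \frac{u^{2}}{3}}\, du$ by parts with $w = \sin(b u)$ and $dv = u\, e^{- \frac{u^{2}}{3}}\, du$, giving $v = - \frac{3 e^{- \frac{u^{2}}{3}}}{2}$. The boundary term vanishes and
$$\int_{-\infty}^{\infty} u \sin(b u)\, e^{- \frac{u^{2}}{3}}\, du = \frac{3 b}{2} \int_{-\infty}^{\infty} \cos(b u)\, e^{- \frac{u^{2}}{3}}\, du,$$
so $I'(b) = - \frac{3 b}{2}\, I(b)$.

This is a separable first-order ODE; solving with the initial condition $I(0) = \int_{-\infty}^{\infty} e^{- \frac{u^{2}}{3}}\,du = \sqrt{3} \sqrt{\pi}$ gives
$$I(b) = \sqrt{3} \sqrt{\pi} e^{- \frac{3 b^{2}}{4}}.$$

Setting $b = \frac{2}{5}$:
$$I = \frac{\sqrt{3} \sqrt{\pi}}{e^{\frac{3}{25}}}.$$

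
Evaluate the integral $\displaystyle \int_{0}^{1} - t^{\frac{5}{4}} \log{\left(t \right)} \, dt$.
$\frac{16}{81}$

Start from the elementary integral
$$J(a) = \int_{0}^{1} - t^{a} \, dt = - \frac{1}{a + 1}.$$

Differentiating under the integral sign brings down a factor of $\ln t$:
$$\frac{dJ}{da} = \int_{0}^{1} - t^{a} \log{\left(t \right)} \, dt = \frac{1}{\left(a + 1\right)^{2}}.$$

The integral on the left is $I$, so $I = \frac{1}{\left(a + 1\right)^{2}}$.

Setting $a = \frac{5}{4}$:
$$I = \frac{16}{81}.$$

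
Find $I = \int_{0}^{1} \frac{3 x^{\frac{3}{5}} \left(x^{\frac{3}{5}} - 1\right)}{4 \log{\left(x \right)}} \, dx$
$\log{\left(\frac{22^{\frac{3}{4}}}{8} \right)}$

Consider the one-parameter family: let $I(a) = \int_{0}^{1} \frac{3 \left(x^{\frac{6}{5}} - x^{a}\right)}{4 \log{\left(x \right)}} \, dx$.

Since $\dfrac{\partial}{\partial a}\,x^{a} = x^{a} \ln x$, the $\ln x$ in the denominator cancels and
$$\frac{dI}{da} = \int_{0}^{1} - \frac{3}{4} x^{a} \, dx = - \frac{3}{4} \left[\frac{x^{a+1}}{a+1}\right]_0^1 = - \frac{3}{4 a + 4}.$$

Integrating with respect to $a$ gives $I(a) = - \frac{3 \log{\left(a + 1 \right)}}{4} - \frac{3 \log{\left(5 \right)}}{4} + \frac{3 \log{\left(11 \right)}}{4} + C$.

At $a = \frac{6}{5}$ the integrand is identically $0$, so $I(\frac{6}{5}) = 0$. The closed form gives $0$, hence $C = 0$.

Setting $a = \frac{3}{5}$:
$$I = \log{\left(\frac{22^{\frac{3}{4}}}{8} \right)}.$$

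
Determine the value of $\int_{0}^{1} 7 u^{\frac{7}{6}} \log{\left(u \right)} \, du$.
$- \frac{252}{169}$

Start from the elementary integral
$$J(a) = \int_{0}^{1} 7 u^{a} \, du = \frac{7}{a + 1}.$$

Differentiating under the integral sign brings down a factor of $\ln u$:
$$\frac{dJ}{da} = \int_{0}^{1} 7 u^{a} \log{\left(u \right)} \, du = - \frac{7}{\left(a + 1\right)^{2}}.$$

The integral on the left is $I$, so $I = - \frac{7}{\left(a + 1\right)^{2}}$.

Setting $a = \frac{7}{6}$:
$$I = - \frac{252}{169}.$$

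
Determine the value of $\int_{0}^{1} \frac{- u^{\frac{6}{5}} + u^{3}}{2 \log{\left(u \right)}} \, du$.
$\log{\left(\frac{2 \sqrt{55}}{11} \right)}$

Replace the exponent $3$ by a parameter $a$: let $I(a) = \int_{0}^{1} \frac{- u^{\frac{6}{5}} + u^{a}}{2 \log{\left(u \right)}} \, du$.

Since $\dfrac{\partial}{\partial a}\,u^{a} = u^{a} \ln u$, the $\ln u$ in the denominator cancels and
$$\frac{dI}{da} = \int_{0}^{1} \frac{1}{2} u^{a} \, du = \frac{1}{2} \left[\frac{u^{a+1}}{a+1}\right]_0^1 = \frac{1}{2 \left(a + 1\right)}.$$

Integrating with respect to $a$ gives $I(a) = \log{\left(\frac{\sqrt{55} \sqrt{a + 1}}{11} \right)} + C$.

At $a = \frac{6}{5}$ the integrand is identically $0$, so $I(\frac{6}{5}) = 0$. The closed form gives $0$, hence $C = 0$.

Setting $a = 3$:
$$I = \log{\left(\frac{2 \sqrt{55}}{11} \right)}.$$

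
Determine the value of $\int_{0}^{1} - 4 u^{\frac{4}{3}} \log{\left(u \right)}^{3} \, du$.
$\frac{1944}{2401}$

Start from the elementary integral
$$J(a) = \int_{0}^{1} - 4 u^{a} \, du = - \frac{4}{a + 1}.$$

Differentiating under the integral sign brings down a factor of $\ln u$:
$$\frac{dJ}{da} = \int_{0}^{1} - 4 u^{a} \log{\left(u \right)} \, du = \frac{4}{\left(a + 1\right)^{2}}.$$

Repeating $3$ times in total — each differentiation brings down another $\ln u$ — gives
$$\frac{d^{3}J}{da^{3}} = \int_{0}^{1} - 4 u^{a} \log{\left(u \right)}^{3} \, du = \frac{24}{\left(a + 1\right)^{4}},$$
and the integrand here is exactly the target integrand, so $I = \frac{24}{\left(a + 1\right)^{4}}$.

Setting $a = \frac{4}{3}$:
$$I = \frac{1944}{2401}.$$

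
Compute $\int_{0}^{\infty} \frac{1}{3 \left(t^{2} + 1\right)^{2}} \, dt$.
$\frac{\pi}{12}$

Start from the standard arctangent integral
$$J(a) = \int_{0}^{\infty} \frac{1}{3 \left(a^{2} + t^{2}\right)} \, dt = \frac{\pi}{6 a}.$$

Differentiating under the integral sign with respect to $a$,
$$\frac{dJ}{da} = \int_{0}^{\infty} - \frac{2 a}{3 \left(a^{2} + t^{2}\right)^{2}} \, dt = - \frac{\pi}{6 a^{2}},$$
so $\int_{0}^{\infty} \frac{1}{3 \left(a^{2} + t^{2}\right)^{2}} \, dt = \frac{\pi}{12 a^{3}}$.

Setting $a = 1$:
$$I = \frac{\pi}{12}.$$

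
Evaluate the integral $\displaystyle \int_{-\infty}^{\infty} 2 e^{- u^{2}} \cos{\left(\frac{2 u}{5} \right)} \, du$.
$\frac{2 \sqrt{\pi}}{e^{\frac{1}{25}}}$

Let $b$ denote the cosine frequency and define $I(b) = \int_{-\infty}^{\infty} 2 e^{- u^{2}} \cos{\left(b u \right)} \, du$.

Differentiating under the integral sign,
$$I'(b) = \int_{-\infty}^{\infty} - 2 u e^{- u^{2}} \sin{\left(b u \right)} \, du.$$

Integrate $\int_{-\infty}^{\infty} u \sin(b u)\, e^{- u^{2}}\, du$ by parts with $w = \sin(b u)$ and $dv = u\, e^{- u^{2}}\, du$, giving $v = - \frac{e^{- u^{2}}}{2}$. The boundary term vanishes and
$$\int_{-\infty}^{\infty} u \sin(b u)\, e^{- u^{2}}\, du = \frac{b}{2} \int_{-\infty}^{\infty} \cos(b u)\, e^{- u^{2}}\, du,$$
so $I'(b) = - \frac{b}{2}\, I(b)$.

This is a separable first-order ODE; solving with the initial condition $I(0) = \int_{-\infty}^{\infty} 2 e^{- u^{2}}\,du = 2 \sqrt{\pi}$ gives
$$I(b) = 2 \sqrt{\pi} e^{- \frac{b^{2}}{4}}.$$

Setting $b = \frac{2}{5}$:
$$I = \frac{2 \sqrt{\pi}}{e^{\frac{1}{25}}}.$$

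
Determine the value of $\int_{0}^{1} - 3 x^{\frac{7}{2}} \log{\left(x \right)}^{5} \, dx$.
$\frac{2560}{59049}$

Start from the elementary integral
$$J(a) = \int_{0}^{1} - 3 x^{a} \, dx = - \frac{3}{a + 1}.$$

Differentiating under the integral sign brings down a factor of $\ln x$:
$$\frac{dJ}{da} = \int_{0}^{1} - 3 x^{a} \log{\left(x \right)} \, dx = \frac{3}{\left(a + 1\right)^{2}}.$$

Repeating $5$ times in total — each differentiation brings down another $\ln x$ — gives
$$\frac{d^{5}J}{da^{5}} = \int_{0}^{1} - 3 x^{a} \log{\left(x \right)}^{5} \, dx = \frac{360}{\left(a + 1\right)^{6}},$$
and the integrand here is exactly the target integrand, so $I = \frac{360}{\left(a + 1\right)^{6}}$.

Setting $a = \frac{7}{2}$:
$$I = \frac{2560}{59049}.$$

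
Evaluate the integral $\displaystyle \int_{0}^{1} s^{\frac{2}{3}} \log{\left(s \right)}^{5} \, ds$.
$- \frac{17496}{3125}$

Start from the elementary integral
$$J(a) = \int_{0}^{1} s^{a} \, ds = \frac{1}{a + 1}.$$

Differentiating under the integral sign brings down a factor of $\ln s$:
$$\frac{dJ}{da} = \int_{0}^{1} s^{a} \log{\left(s \right)} \, ds = - \frac{1}{\left(a + 1\right)^{2}}.$$

Repeating $5$ times in total — each differentiation brings down another $\ln s$ — gives
$$\frac{d^{5}J}{da^{5}} = \int_{0}^{1} s^{a} \log{\left(s \right)}^{5} \, ds = - \frac{120}{\left(a + 1\right)^{6}},$$
and the integrand here is exactly the target integrand, so $I = - \frac{120}{\left(a + 1\right)^{6}}$.

Setting $a = \frac{2}{3}$:
$$I = - \frac{17496}{3125}.$$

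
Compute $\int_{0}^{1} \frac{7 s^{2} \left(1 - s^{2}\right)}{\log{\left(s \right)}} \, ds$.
$\log{\left(\frac{2187}{78125} \right)}$

Introduce a parameter $a$ in the exponent: let $I(a) = \int_{0}^{1} \frac{7 \left(- s^{4} + s^{a}\right)}{\log{\left(s \right)}} \, ds$.

Since $\dfrac{\partial}{\partial a}\,s^{a} = s^{a} \ln s$, the $\ln s$ in the denominator cancels and
$$\frac{dI}{da} = \int_{0}^{1} 7 s^{a} \, ds = 7 \left[\frac{s^{a+1}}{a+1}\right]_0^1 = \frac{7}{a + 1}.$$

Integrating with respect to $a$ gives $I(a) = \log{\left(\frac{\left(a + 1\right)^{7}}{78125} \right)} + C$.

At $a = 4$ the integrand is identically $0$, so $I(4) = 0$. The closed form gives $0$, hence $C = 0$.

Setting $a = 2$:
$$I = \log{\left(\frac{2187}{78125} \right)}.$$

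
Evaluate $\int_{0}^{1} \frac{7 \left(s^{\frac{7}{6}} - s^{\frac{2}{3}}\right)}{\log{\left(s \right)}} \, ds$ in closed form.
$- \log{\left(\frac{10000000}{62748517} \right)}$

Replace the exponent $\frac{2}{3}$ by a parameter $a$: let $I(a) = \int_{0}^{1} \frac{7 \left(s^{\frac{7}{6}} - s^{a}\right)}{\log{\left(s \right)}} \, ds$.

Since $\dfrac{\partial}{\partial a}\,s^{a} = s^{a} \ln s$, the $\ln s$ in the denominator cancels and
$$\frac{dI}{da} = \int_{0}^{1} -7 s^{a} \, ds = -7 \left[\frac{s^{a+1}}{a+1}\right]_0^1 = - \frac{7}{a + 1}.$$

Integrating with respect to $a$ gives $I(a) = - \log{\left(\frac{279936 \left(a + 1\right)^{7}}{62748517} \right)} + C$.

At $a = \frac{7}{6}$ the integrand is identically $0$, so $I(\frac{7}{6}) = 0$. The closed form gives $0$, hence $C = 0$.

Setting $a = \frac{2}{3}$:
$$I = - \log{\left(\frac{10000000}{62748517} \right)}.$$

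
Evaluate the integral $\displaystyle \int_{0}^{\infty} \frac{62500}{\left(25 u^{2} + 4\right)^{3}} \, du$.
$\frac{9375 \pi}{128}$

Recall the elementary integral
$$J(a) = \int_{0}^{\infty} \frac{4}{a^{2} + u^{2}} \, du = \frac{2 \pi}{a}.$$

Differentiating under the integral sign with respect to $a$,
$$\frac{dJ}{da} = \int_{0}^{\infty} - \frac{8 a}{\left(a^{2} + u^{2}\right)^{2}} \, du = - \frac{2 \pi}{a^{2}},$$
so $\int_{0}^{\infty} \frac{4}{\left(a^{2} + u^{2}\right)^{2}} \, du = \frac{\pi}{a^{3}}$.

Repeating — each differentiation of $1/(u^2+a^2)^j$ produces $-2ja/(u^2+a^2)^{j+1}$ — and dividing through by $-2ja$ at each step yields, after $2$ differentiations in total,
$$\int_{0}^{\infty} \frac{4}{\left(a^{2} + u^{2}\right)^{3}} \, du = \frac{3 \pi}{4 a^{5}}.$$

Setting $a = \frac{2}{5}$:
$$I = \frac{9375 \pi}{128}.$$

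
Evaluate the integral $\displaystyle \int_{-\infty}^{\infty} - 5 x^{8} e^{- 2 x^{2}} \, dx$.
$- \frac{525 \sqrt{2} \sqrt{\pi}}{512}$

Start from the elementary integral
$$J(a) = \int_{-\infty}^{\infty} - 5 e^{- a x^{2}} \, dx = - \frac{5 \sqrt{\pi}}{\sqrt{a}}.$$

Differentiating under the integral sign brings down a factor of $(-x^2)$:
$$\frac{dJ}{da} = \int_{-\infty}^{\infty} 5 x^{2} e^{- a x^{2}} \, dx = \frac{5 \sqrt{\pi}}{2 a^{\frac{3}{2}}}.$$

Repeating $4$ times in total — each differentiation brings down another $(-x^2)$ — gives
$$\frac{d^{4}J}{da^{4}} = \int_{-\infty}^{\infty} - 5 x^{8} e^{- a x^{2}} \, dx = - \frac{525 \sqrt{\pi}}{16 a^{\frac{9}{2}}},$$
and the integrand here is exactly the target integrand, so $I = - \frac{525 \sqrt{\pi}}{16 a^{\frac{9}{2}}}$.

Setting $a = 2$:
$$I = - \frac{525 \sqrt{2} \sqrt{\pi}}{512}.$$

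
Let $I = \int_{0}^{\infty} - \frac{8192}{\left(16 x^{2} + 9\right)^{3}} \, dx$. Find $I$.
$- \frac{128 \pi}{81}$

Start from the standard arctangent integral
$$J(a) = \int_{0}^{\infty} - \frac{2}{a^{2} + x^{2}} \, dx = - \frac{\pi}{a}.$$

Differentiating under the integral sign with respect to $a$,
$$\frac{dJ}{da} = \int_{0}^{\infty} \frac{4 a}{\left(a^{2} + x^{2}\right)^{2}} \, dx = \frac{\pi}{a^{2}},$$
so $\int_{0}^{\infty} - \frac{2}{\left(a^{2} + x^{2}\right)^{2}} \, dx = - \frac{\pi}{2 a^{3}}$.

Repeating — each differentiation of $1/(x^2+a^2)^j$ produces $-2ja/(x^2+a^2)^{j+1}$ — and dividing through by $-2ja$ at each step yields, after $2$ differentiations in total,
$$\int_{0}^{\infty} - \frac{2}{\left(a^{2} + x^{2}\right)^{3}} \, dx = - \frac{3 \pi}{8 a^{5}}.$$

Setting $a = \frac{3}{4}$:
$$I = - \frac{128 \pi}{81}.$$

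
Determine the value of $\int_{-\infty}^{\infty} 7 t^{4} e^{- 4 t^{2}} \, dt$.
$\frac{21 \sqrt{\pi}}{128}$

Begin with the known integral
$$J(a) = \int_{-\infty}^{\infty} 7 e^{- a t^{2}} \, dt = \frac{7 \sqrt{\pi}}{\sqrt{a}}.$$

Differentiating under the integral sign brings down a factor of $(-t^2)$:
$$\frac{dJ}{da} = \int_{-\infty}^{\infty} - 7 t^{2} e^{- a t^{2}} \, dt = - \frac{7 \sqrt{\pi}}{2 a^{\frac{3}{2}}}.$$

Repeating twice in total — each differentiation brings down another $(-t^2)$ — gives
$$\frac{d^{2}J}{da^{2}} = \int_{-\infty}^{\infty} 7 t^{4} e^{- a t^{2}} \, dt = \frac{21 \sqrt{\pi}}{4 a^{\frac{5}{2}}},$$
and the integrand here is exactly the target integrand, so $I = \frac{21 \sqrt{\pi}}{4 a^{\frac{5}{2}}}$.

Setting $a = 4$:
$$I = \frac{21 \sqrt{\pi}}{128}.$$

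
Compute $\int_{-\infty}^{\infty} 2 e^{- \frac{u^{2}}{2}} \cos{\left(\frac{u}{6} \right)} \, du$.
$\frac{2 \sqrt{2} \sqrt{\pi}}{e^{\frac{1}{72}}}$

Define $I(b) = \int_{-\infty}^{\infty} 2 e^{- \frac{u^{2}}{2}} \cos{\left(b u \right)} \, du$.

Differentiating under the integral sign,
$$I'(b) = \int_{-\infty}^{\infty} - 2 u e^{- \frac{u^{2}}{2}} \sin{\left(b u \right)} \, du.$$

Integrate $\int_{-\infty}^{\infty} u \sin(b u)\, e^{- \frac{u^{2}}{2}}\, du$ by parts with $w = \sin(b u)$ and $dv = u\, e^{- \frac{u^{2}}{2}}\, du$, giving $v = - e^{- \frac{u^{2}}{2}}$. The boundary term vanishes and
$$\int_{-\infty}^{\infty} u \sin(b u)\, e^{- \frac{u^{2}}{2}}\, du = b \int_{-\infty}^{\infty} \cos(b u)\, e^{- \frac{u^{2}}{2}}\, du,$$
so $I'(b) = - b\, I(b)$.

This is a separable first-order ODE; solving with the initial condition $I(0) = \int_{-\infty}^{\infty} 2 e^{- \frac{u^{2}}{2}}\,du = 2 \sqrt{2} \sqrt{\pi}$ gives
$$I(b) = 2 \sqrt{2} \sqrt{\pi} e^{- \frac{b^{2}}{2}}.$$

Setting $b = \frac{1}{6}$:
$$I = \frac{2 \sqrt{2} \sqrt{\pi}}{e^{\frac{1}{72}}}.$$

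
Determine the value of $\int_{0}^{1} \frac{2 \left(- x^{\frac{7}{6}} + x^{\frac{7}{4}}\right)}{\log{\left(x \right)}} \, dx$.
$- \log{\left(\frac{676}{1089} \right)}$

Replace the exponent $\frac{7}{6}$ by a parameter $a$: let $I(a) = \int_{0}^{1} \frac{2 \left(x^{\frac{7}{4}} - x^{a}\right)}{\log{\left(x \right)}} \, dx$.

Since $\dfrac{\partial}{\partial a}\,x^{a} = x^{a} \ln x$, the $\ln x$ in the denominator cancels and
$$\frac{dI}{da} = \int_{0}^{1} -2 x^{a} \, dx = -2 \left[\frac{x^{a+1}}{a+1}\right]_0^1 = - \frac{2}{a + 1}.$$

Integrating with respect to $a$ gives $I(a) = - \log{\left(\frac{16 \left(a + 1\right)^{2}}{121} \right)} + C$.

At $a = \frac{7}{4}$ the integrand is identically $0$, so $I(\frac{7}{4}) = 0$. The closed form gives $0$, hence $C = 0$.

Setting $a = \frac{7}{6}$:
$$I = - \log{\left(\frac{676}{1089} \right)}.$$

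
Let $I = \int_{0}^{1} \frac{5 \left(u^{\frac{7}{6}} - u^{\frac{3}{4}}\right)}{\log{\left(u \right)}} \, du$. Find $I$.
$\log{\left(\frac{11881376}{4084101} \right)}$

Consider the one-parameter family: let $I(a) = \int_{0}^{1} \frac{5 \left(- u^{\frac{3}{4}} + u^{a}\right)}{\log{\left(u \right)}} \, du$.

Since $\dfrac{\partial}{\partial a}\,u^{a} = u^{a} \ln u$, the $\ln u$ in the denominator cancels and
$$\frac{dI}{da} = \int_{0}^{1} 5 u^{a} \, du = 5 \left[\frac{u^{a+1}}{a+1}\right]_0^1 = \frac{5}{a + 1}.$$

Integrating with respect to $a$ gives $I(a) = \log{\left(\frac{1024 \left(a + 1\right)^{5}}{16807} \right)} + C$.

At $a = \frac{3}{4}$ the integrand is identically $0$, so $I(\frac{3}{4}) = 0$. The closed form gives $0$, hence $C = 0$.

Setting $a = \frac{7}{6}$:
$$I = \log{\left(\frac{11881376}{4084101} \right)}.$$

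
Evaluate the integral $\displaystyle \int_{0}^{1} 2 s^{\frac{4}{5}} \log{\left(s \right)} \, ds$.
$- \frac{50}{81}$

Begin with the known integral
$$J(a) = \int_{0}^{1} 2 s^{a} \, ds = \frac{2}{a + 1}.$$

Differentiating under the integral sign brings down a factor of $\ln s$:
$$\frac{dJ}{da} = \int_{0}^{1} 2 s^{a} \log{\left(s \right)} \, ds = - \frac{2}{\left(a + 1\right)^{2}}.$$

The integral on the left is $I$, so $I = - \frac{2}{\left(a + 1\right)^{2}}$.

Setting $a = \frac{4}{5}$:
$$I = - \frac{50}{81}.$$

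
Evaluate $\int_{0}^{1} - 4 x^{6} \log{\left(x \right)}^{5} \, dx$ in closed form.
$\frac{480}{117649}$

Begin with the known integral
$$J(a) = \int_{0}^{1} - 4 x^{a} \, dx = - \frac{4}{a + 1}.$$

Differentiating under the integral sign brings down a factor of $\ln x$:
$$\frac{dJ}{da} = \int_{0}^{1} - 4 x^{a} \log{\left(x \right)} \, dx = \frac{4}{\left(a + 1\right)^{2}}.$$

Repeating $5$ times in total — each differentiation brings down another $\ln x$ — gives
$$\frac{d^{5}J}{da^{5}} = \int_{0}^{1} - 4 x^{a} \log{\left(x \right)}^{5} \, dx = \frac{480}{\left(a + 1\right)^{6}},$$
and the integrand here is exactly the target integrand, so $I = \frac{480}{\left(a + 1\right)^{6}}$.

Setting $a = 6$:
$$I = \frac{480}{117649}.$$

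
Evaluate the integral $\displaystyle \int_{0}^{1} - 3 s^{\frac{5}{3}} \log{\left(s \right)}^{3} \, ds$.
$\frac{729}{2048}$

Consider the simpler parametrised integral
$$J(a) = \int_{0}^{1} - 3 s^{a} \, ds = - \frac{3}{a + 1}.$$

Differentiating under the integral sign brings down a factor of $\ln s$:
$$\frac{dJ}{da} = \int_{0}^{1} - 3 s^{a} \log{\left(s \right)} \, ds = \frac{3}{\left(a + 1\right)^{2}}.$$

Repeating $3$ times in total — each differentiation brings down another $\ln s$ — gives
$$\frac{d^{3}J}{da^{3}} = \int_{0}^{1} - 3 s^{a} \log{\left(s \right)}^{3} \, ds = \frac{18}{\left(a + 1\right)^{4}},$$
and the integrand here is exactly the target integrand, so $I = \frac{18}{\left(a + 1\right)^{4}}$.

Setting $a = \frac{5}{3}$:
$$I = \frac{729}{2048}.$$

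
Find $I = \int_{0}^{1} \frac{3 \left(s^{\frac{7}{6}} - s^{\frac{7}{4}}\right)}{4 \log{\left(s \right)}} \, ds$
$\log{\left(\frac{26^{\frac{3}{4}} \sqrt[4]{33}}{33} \right)}$

Consider the one-parameter family: let $I(a) = \int_{0}^{1} \frac{3 \left(s^{\frac{7}{6}} - s^{a}\right)}{4 \log{\left(s \right)}} \, ds$.

Since $\dfrac{\partial}{\partial a}\,s^{a} = s^{a} \ln s$, the $\ln s$ in the denominator cancels and
$$\frac{dI}{da} = \int_{0}^{1} - \frac{3}{4} s^{a} \, ds = - \frac{3}{4} \left[\frac{s^{a+1}}{a+1}\right]_0^1 = - \frac{3}{4 a + 4}.$$

Integrating with respect to $a$ gives $I(a) = - \frac{3 \log{\left(a + 1 \right)}}{4} - \frac{3 \log{\left(6 \right)}}{4} + \frac{3 \log{\left(13 \right)}}{4} + C$.

At $a = \frac{7}{6}$ the integrand is identically $0$, so $I(\frac{7}{6}) = 0$. The closed form gives $0$, hence $C = 0$.

Setting $a = \frac{7}{4}$:
$$I = \log{\left(\frac{26^{\frac{3}{4}} \sqrt[4]{33}}{33} \right)}.$$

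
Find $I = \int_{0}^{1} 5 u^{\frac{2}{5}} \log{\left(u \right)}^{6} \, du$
$\frac{281250000}{823543}$

Consider the simpler parametrised integral
$$J(a) = \int_{0}^{1} 5 u^{a} \, du = \frac{5}{a + 1}.$$

Differentiating under the integral sign brings down a factor of $\ln u$:
$$\frac{dJ}{da} = \int_{0}^{1} 5 u^{a} \log{\left(u \right)} \, du = - \frac{5}{\left(a + 1\right)^{2}}.$$

Repeating $6$ times in total — each differentiation brings down another $\ln u$ — gives
$$\frac{d^{6}J}{da^{6}} = \int_{0}^{1} 5 u^{a} \log{\left(u \right)}^{6} \, du = \frac{3600}{\left(a + 1\right)^{7}},$$
and the integrand here is exactly the target integrand, so $I = \frac{3600}{\left(a + 1\right)^{7}}$.

Setting $a = \frac{2}{5}$:
$$I = \frac{281250000}{823543}.$$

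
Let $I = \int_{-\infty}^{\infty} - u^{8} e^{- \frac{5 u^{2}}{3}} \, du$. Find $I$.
$- \frac{1701 \sqrt{15} \sqrt{\pi}}{10000}$

Start from the elementary integral
$$J(a) = \int_{-\infty}^{\infty} - e^{- a u^{2}} \, du = - \frac{\sqrt{\pi}}{\sqrt{a}}.$$

Differentiating under the integral sign brings down a factor of $(-u^2)$:
$$\frac{dJ}{da} = \int_{-\infty}^{\infty} u^{2} e^{- a u^{2}} \, du = \frac{\sqrt{\pi}}{2 a^{\frac{3}{2}}}.$$

Repeating $4$ times in total — each differentiation brings down another $(-u^2)$ — gives
$$\frac{d^{4}J}{da^{4}} = \int_{-\infty}^{\infty} - u^{8} e^{- a u^{2}} \, du = - \frac{105 \sqrt{\pi}}{16 a^{\frac{9}{2}}},$$
and the integrand here is exactly the target integrand, so $I = - \frac{105 \sqrt{\pi}}{16 a^{\frac{9}{2}}}$.

Setting $a = \frac{5}{3}$:
$$I = - \frac{1701 \sqrt{15} \sqrt{\pi}}{10000}.$$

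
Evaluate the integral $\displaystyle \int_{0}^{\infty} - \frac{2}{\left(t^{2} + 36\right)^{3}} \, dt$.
$- \frac{\pi}{20736}$

Recall the elementary integral
$$J(a) = \int_{0}^{\infty} - \frac{2}{a^{2} + t^{2}} \, dt = - \frac{\pi}{a}.$$

Differentiating under the integral sign with respect to $a$,
$$\frac{dJ}{da} = \int_{0}^{\infty} \frac{4 a}{\left(a^{2} + t^{2}\right)^{2}} \, dt = \frac{\pi}{a^{2}},$$
so $\int_{0}^{\infty} - \frac{2}{\left(a^{2} + t^{2}\right)^{2}} \, dt = - \frac{\pi}{2 a^{3}}$.

Repeating — each differentiation of $1/(t^2+a^2)^j$ produces $-2ja/(t^2+a^2)^{j+1}$ — and dividing through by $-2ja$ at each step yields, after $2$ differentiations in total,
$$\int_{0}^{\infty} - \frac{2}{\left(a^{2} + t^{2}\right)^{3}} \, dt = - \frac{3 \pi}{8 a^{5}}.$$

Setting $a = 6$:
$$I = - \frac{\pi}{20736}.$$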